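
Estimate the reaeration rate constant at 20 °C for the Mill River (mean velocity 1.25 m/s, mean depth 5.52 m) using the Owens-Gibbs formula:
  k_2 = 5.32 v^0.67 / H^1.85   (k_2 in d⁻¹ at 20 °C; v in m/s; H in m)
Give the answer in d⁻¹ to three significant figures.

k_2 ≈ 0.262 d⁻¹

k_2 = 5.32 × 1.25^0.67 / 5.52^1.85 = 5.32 × 1.161 / 23.58 = 0.2620 d⁻¹.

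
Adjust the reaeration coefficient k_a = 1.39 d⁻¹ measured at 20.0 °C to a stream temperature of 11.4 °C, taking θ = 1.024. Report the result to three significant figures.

k_a ≈ 1.13 d⁻¹

k_a(T₂) = k_a(T₁) · θ^(T₂−T₁) = 1.39 × 1.024^(11.4−20.0)
= 1.39 × 1.024^-8.60 = 1.39 × 0.8155 = 1.134 d⁻¹.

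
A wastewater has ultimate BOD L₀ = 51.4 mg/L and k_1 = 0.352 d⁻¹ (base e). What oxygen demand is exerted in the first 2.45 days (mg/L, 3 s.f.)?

y_t = L₀(1 − e^(−k_1 t)) = 51.4 × (1 − e^(−0.352×2.45))
= 51.4 × (1 − 0.4221) = 51.4 × 0.5779 = 29.70 mg/L.

y ≈ 29.7 mg/L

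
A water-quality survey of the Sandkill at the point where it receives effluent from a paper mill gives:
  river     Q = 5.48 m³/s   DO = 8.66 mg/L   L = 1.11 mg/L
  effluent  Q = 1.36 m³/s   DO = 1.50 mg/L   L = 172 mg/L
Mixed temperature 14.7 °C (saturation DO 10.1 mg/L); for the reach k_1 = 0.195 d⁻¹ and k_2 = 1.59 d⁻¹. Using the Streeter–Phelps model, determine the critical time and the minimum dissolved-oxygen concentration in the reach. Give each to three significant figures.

t_c ≈ 0.876 d; minimum DO ≈ 6.47 mg/L

Mixed DO = (5.48×8.66 + 1.36×1.50)/(5.48+1.36) = 49.50/6.840 = 7.236 mg/L.
Mixed L₀ = (5.48×1.11 + 1.36×172)/(6.840) = 240.0/6.840 = 35.09 mg/L.
Initial deficit D₀ = C_s − DO₀ = 10.1 − 7.236 = 2.864 mg/L.
t_c = (1/1.395) ln[(1.59/0.195)(1 − 2.864×1.395/(0.195×35.09))] = 0.7168 × ln(3.393) = 0.8758 d.
D_c = (0.195/1.59) × 35.09 × e^(−0.195×0.8758) = 0.1226 × 35.09 × 0.8430 = 3.628 mg/L.
Minimum DO = 10.1 − 3.628 = 6.472 mg/L.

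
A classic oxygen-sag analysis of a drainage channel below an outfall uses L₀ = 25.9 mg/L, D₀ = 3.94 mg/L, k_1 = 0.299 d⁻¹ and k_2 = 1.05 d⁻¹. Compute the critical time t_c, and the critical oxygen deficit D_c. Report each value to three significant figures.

t_c ≈ 1.03 d; D_c ≈ 5.42 mg/L

At the critical point dD/dt = 0, so k_1 L₀ e^(−k_1 t) = k_2 D. Substituting D(t) from the Streeter–Phelps equation and solving for t gives
t_c = ln[(k_2/k_1)(1 − D₀(k_2−k_1)/(k_1 L₀))] / (k_2−k_1).
Here k_2−k_1 = 0.7510 d⁻¹ and 1 − D₀(k_2−k_1)/(k_1 L₀) = 1 − 3.94×0.7510/(0.299×25.9) = 0.6179, so
t_c = ln(3.512 × 0.6179) / 0.7510 = 0.7747 / 0.7510 = 1.032 d.
L(t_c) = L₀ e^(−k_1 t_c) = 25.9 × 0.7346 = 19.03 mg/L, and at the critical point k_2 D_c = k_1 L, so D_c = (0.299/1.05) × 19.03 = 5.418 mg/L.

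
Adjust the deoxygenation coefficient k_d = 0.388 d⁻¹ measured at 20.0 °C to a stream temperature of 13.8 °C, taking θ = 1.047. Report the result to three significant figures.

k_d ≈ 0.292 d⁻¹

k_d(T₂) = k_d(T₁) · θ^(T₂−T₁) = 0.388 × 1.047^(13.8−20.0)
= 0.388 × 1.047^-6.20 = 0.388 × 0.7522 = 0.2919 d⁻¹.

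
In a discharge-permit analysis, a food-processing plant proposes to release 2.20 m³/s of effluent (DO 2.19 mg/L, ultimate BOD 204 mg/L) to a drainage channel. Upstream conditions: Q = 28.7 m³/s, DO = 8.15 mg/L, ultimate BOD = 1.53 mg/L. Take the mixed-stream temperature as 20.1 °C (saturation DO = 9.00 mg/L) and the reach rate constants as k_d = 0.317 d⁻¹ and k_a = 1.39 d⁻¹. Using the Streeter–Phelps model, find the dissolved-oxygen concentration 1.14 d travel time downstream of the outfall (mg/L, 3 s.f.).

Mixed DO = (28.7×8.15 + 2.20×2.19)/(28.7+2.20) = 238.7/30.90 = 7.726 mg/L.
Mixed L₀ = (28.7×1.53 + 2.20×204)/(30.90) = 492.7/30.90 = 15.95 mg/L.
Initial deficit D₀ = C_s − DO₀ = 9.00 − 7.726 = 1.274 mg/L.
D(1.14) = [0.317×15.95/(1.39−0.317)](e^(−0.317×1.14) − e^(−1.39×1.14)) + 1.274 e^(−1.39×1.14)
= 4.711 × (0.6967 − 0.2050) + 1.274 × 0.2050 = 2.577 mg/L.
DO = 9.00 − 2.577 = 6.423 mg/L.

DO ≈ 6.42 mg/L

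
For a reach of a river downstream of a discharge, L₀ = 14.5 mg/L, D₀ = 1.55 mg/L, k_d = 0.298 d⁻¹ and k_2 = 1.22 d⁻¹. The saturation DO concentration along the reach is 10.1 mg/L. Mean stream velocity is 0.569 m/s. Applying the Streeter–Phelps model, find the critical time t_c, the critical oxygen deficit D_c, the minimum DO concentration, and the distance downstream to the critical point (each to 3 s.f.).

t_c ≈ 1.09 d; D_c ≈ 2.56 mg/L; min DO ≈ 7.54 mg/L; x_c ≈ 53.7 km

At the critical point dD/dt = 0, so k_d L₀ e^(−k_d t) = k_2 D. Substituting D(t) from the Streeter–Phelps equation and solving for t gives
t_c = ln[(k_2/k_d)(1 − D₀(k_2−k_d)/(k_d L₀))] / (k_2−k_d).
Here k_2−k_d = 0.9220 d⁻¹ and 1 − D₀(k_2−k_d)/(k_d L₀) = 1 − 1.55×0.9220/(0.298×14.5) = 0.6693, so
t_c = ln(4.094 × 0.6693) / 0.9220 = 1.008 / 0.9220 = 1.093 d.
D_c = (k_d/k_2) L₀ e^(−k_d t_c) = (0.298/1.22) × 14.5 × e^(−0.298×1.093) = 0.2443 × 14.5 × 0.7220 = 2.557 mg/L.
Minimum DO = C_s − D_c = 10.1 − 2.557 = 7.543 mg/L.
x_c = v t_c = 0.569 m/s × 1.093 d × 86400 s/d = 53740 m ≈ 53.7 km.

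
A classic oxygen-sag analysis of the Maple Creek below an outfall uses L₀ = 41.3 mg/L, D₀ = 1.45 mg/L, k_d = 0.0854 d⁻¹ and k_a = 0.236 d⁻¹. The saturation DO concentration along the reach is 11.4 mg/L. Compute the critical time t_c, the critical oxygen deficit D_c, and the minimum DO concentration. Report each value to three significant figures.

t_c = [1/(k_a−k_d)] ln[(k_a/k_d)(1 − D₀(k_a−k_d)/(k_d L₀))]
= [1/(0.236−0.0854)] ln[(0.236/0.0854)(1 − 1.45×0.1506/(0.0854×41.3))]
= (1/0.1506) ln[2.763 × 0.9381] = 6.640 × ln(2.592) = 6.640 × 0.9526 = 6.325 d.
D_c = (k_d/k_a) L₀ e^(−k_d t_c) = (0.0854/0.236) × 41.3 × e^(−0.0854×6.325) = 0.3619 × 41.3 × 0.5826 = 8.708 mg/L.
Minimum DO = C_s − D_c = 11.4 − 8.708 = 2.692 mg/L.

t_c ≈ 6.33 d; D_c ≈ 8.71 mg/L; min DO ≈ 2.69 mg/L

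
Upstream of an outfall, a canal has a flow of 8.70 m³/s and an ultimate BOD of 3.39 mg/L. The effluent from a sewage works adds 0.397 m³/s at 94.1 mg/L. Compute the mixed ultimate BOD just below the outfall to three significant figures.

Flow-weighted mixing: C = (Q_r C_r + Q_w C_w)/(Q_r + Q_w)
= (8.70×3.39 + 0.397×94.1)/(8.70 + 0.397) = 66.85/9.097 = 7.349 mg/L.

7.35 mg/L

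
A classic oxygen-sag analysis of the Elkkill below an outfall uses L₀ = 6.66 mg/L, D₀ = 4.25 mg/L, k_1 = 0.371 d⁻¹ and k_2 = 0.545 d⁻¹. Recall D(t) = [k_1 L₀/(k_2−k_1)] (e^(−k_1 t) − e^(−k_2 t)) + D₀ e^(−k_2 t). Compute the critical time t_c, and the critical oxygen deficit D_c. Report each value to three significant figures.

t_c ≈ 0.166 d; D_c ≈ 4.26 mg/L

t_c = [1/(k_2−k_1)] ln[(k_2/k_1)(1 − D₀(k_2−k_1)/(k_1 L₀))]
= [1/(0.545−0.371)] ln[(0.545/0.371)(1 − 4.25×0.1740/(0.371×6.66))]
= (1/0.1740) ln[1.469 × 0.7007] = 5.747 × ln(1.029) = 5.747 × 0.02892 = 0.1662 d.
L(t_c) = L₀ e^(−k_1 t_c) = 6.66 × 0.9402 = 6.262 mg/L, and at the critical point k_2 D_c = k_1 L, so D_c = (0.371/0.545) × 6.262 = 4.263 mg/L.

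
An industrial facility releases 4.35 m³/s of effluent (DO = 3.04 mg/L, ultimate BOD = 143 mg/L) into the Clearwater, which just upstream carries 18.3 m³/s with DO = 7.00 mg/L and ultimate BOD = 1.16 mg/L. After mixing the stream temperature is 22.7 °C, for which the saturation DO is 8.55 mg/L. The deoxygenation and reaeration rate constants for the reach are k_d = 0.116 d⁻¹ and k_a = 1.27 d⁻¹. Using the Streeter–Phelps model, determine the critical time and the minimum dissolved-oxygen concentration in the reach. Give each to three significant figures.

Mixed DO = (18.3×7.00 + 4.35×3.04)/(18.3+4.35) = 141.3/22.65 = 6.239 mg/L.
Mixed L₀ = (18.3×1.16 + 4.35×143)/(22.65) = 643.3/22.65 = 28.40 mg/L.
Initial deficit D₀ = C_s − DO₀ = 8.55 − 6.239 = 2.311 mg/L.
t_c = (1/1.154) ln[(1.27/0.116)(1 − 2.311×1.154/(0.116×28.40))] = 0.8666 × ln(2.087) = 0.6377 d.
D_c = (0.116/1.27) × 28.40 × e^(−0.116×0.6377) = 0.09134 × 28.40 × 0.9287 = 2.409 mg/L.
Minimum DO = 8.55 − 2.409 = 6.141 mg/L.

t_c ≈ 0.638 d; minimum DO ≈ 6.14 mg/L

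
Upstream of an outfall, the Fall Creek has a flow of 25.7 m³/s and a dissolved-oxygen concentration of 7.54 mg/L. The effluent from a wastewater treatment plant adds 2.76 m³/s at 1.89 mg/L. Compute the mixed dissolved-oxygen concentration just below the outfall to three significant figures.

6.99 mg/L

Flow-weighted mixing: C = (Q_r C_r + Q_w C_w)/(Q_r + Q_w)
= (25.7×7.54 + 2.76×1.89)/(25.7 + 2.76) = 199.0/28.46 = 6.992 mg/L.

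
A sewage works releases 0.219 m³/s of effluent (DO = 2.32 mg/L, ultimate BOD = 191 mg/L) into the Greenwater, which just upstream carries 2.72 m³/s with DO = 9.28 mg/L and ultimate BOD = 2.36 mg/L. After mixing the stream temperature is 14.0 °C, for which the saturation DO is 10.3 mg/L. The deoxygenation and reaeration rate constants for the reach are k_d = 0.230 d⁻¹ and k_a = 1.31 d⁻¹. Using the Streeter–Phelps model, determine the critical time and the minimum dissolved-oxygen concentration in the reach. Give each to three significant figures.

t_c ≈ 1.07 d; minimum DO ≈ 8.05 mg/L

Mixed DO = (2.72×9.28 + 0.219×2.32)/(2.72+0.219) = 25.75/2.939 = 8.761 mg/L.
Mixed L₀ = (2.72×2.36 + 0.219×191)/(2.939) = 48.25/2.939 = 16.42 mg/L.
Initial deficit D₀ = C_s − DO₀ = 10.3 − 8.761 = 1.539 mg/L.
t_c = (1/1.080) ln[(1.31/0.230)(1 − 1.539×1.080/(0.230×16.42))] = 0.9259 × ln(3.189) = 1.074 d.
D_c = (0.230/1.31) × 16.42 × e^(−0.230×1.074) = 0.1756 × 16.42 × 0.7812 = 2.252 mg/L.
Minimum DO = 10.3 − 2.252 = 8.048 mg/L.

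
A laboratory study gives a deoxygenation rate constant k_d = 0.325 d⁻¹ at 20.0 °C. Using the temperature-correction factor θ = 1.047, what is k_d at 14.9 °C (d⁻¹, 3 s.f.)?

k_d(T₂) = k_d(T₁) · θ^(T₂−T₁) = 0.325 × 1.047^(14.9−20.0)
= 0.325 × 1.047^-5.10 = 0.325 × 0.7912 = 0.2571 d⁻¹.

k_d ≈ 0.257 d⁻¹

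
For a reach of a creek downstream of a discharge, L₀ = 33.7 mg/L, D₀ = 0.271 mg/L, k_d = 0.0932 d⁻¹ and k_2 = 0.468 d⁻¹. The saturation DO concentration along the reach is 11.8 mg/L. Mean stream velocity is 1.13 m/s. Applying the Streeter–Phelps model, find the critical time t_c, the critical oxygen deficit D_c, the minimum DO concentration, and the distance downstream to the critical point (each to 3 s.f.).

t_c ≈ 4.22 d; D_c ≈ 4.53 mg/L; min DO ≈ 7.27 mg/L; x_c ≈ 412 km

t_c = [1/(k_2−k_d)] ln[(k_2/k_d)(1 − D₀(k_2−k_d)/(k_d L₀))]
= [1/(0.468−0.0932)] ln[(0.468/0.0932)(1 − 0.271×0.3748/(0.0932×33.7))]
= (1/0.3748) ln[5.021 × 0.9677] = 2.668 × ln(4.859) = 2.668 × 1.581 = 4.218 d.
L(t_c) = L₀ e^(−k_d t_c) = 33.7 × 0.6750 = 22.75 mg/L, and at the critical point k_2 D_c = k_d L, so D_c = (0.0932/0.468) × 22.75 = 4.530 mg/L.
Minimum DO = C_s − D_c = 11.8 − 4.530 = 7.270 mg/L.
x_c = v t_c = 1.13 m/s × 4.218 d × 86400 s/d = 411800 m ≈ 412 km.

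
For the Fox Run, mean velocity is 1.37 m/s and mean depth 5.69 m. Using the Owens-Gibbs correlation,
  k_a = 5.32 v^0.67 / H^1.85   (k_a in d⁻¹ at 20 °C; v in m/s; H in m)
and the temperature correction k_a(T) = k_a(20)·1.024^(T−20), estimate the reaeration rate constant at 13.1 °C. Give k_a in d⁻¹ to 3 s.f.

k_a(20) = 5.32 × 1.37^0.67 / 5.69^1.85 = 5.32 × 1.235 / 24.94 = 0.2634 d⁻¹.
k_a(13.1) = 0.2634 × 1.024^(13.1−20) = 0.2634 × 0.8490 = 0.2236 d⁻¹.

k_a ≈ 0.224 d⁻¹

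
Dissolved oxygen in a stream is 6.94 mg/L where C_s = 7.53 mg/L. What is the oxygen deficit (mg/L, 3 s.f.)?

D ≈ 0.590 mg/L

D = C_s − C = 7.53 − 6.94 = 0.590 mg/L.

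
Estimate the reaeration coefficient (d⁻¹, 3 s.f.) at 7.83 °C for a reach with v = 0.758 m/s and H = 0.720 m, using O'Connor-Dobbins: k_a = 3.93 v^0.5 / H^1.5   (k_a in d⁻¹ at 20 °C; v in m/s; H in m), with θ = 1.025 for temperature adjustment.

k_a(20) = 3.93 × 0.758^0.5 / 0.720^1.5 = 3.93 × 0.8706 / 0.6109 = 5.601 d⁻¹.
k_a(7.83) = 5.601 × 1.025^(7.83−20) = 5.601 × 0.7404 = 4.147 d⁻¹.

k_a ≈ 4.15 d⁻¹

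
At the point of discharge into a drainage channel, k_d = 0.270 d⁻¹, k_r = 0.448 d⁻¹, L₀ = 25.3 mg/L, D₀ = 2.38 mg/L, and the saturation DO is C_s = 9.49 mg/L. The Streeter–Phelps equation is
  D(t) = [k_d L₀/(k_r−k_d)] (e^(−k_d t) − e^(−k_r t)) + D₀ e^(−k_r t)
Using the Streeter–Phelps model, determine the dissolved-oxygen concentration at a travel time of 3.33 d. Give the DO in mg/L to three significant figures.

k_d L₀/(k_r−k_d) = 0.270×25.3/(0.448−0.270) = 6.831/0.1780 = 38.38 mg/L.
e^(−k_d t) = e^(−0.270×3.330) = 0.4069; e^(−k_r t) = e^(−0.448×3.330) = 0.2250.
D = 38.38 × (0.4069 − 0.2250) + 2.38 × 0.2250 = 6.984 + 0.5354 = 7.519 mg/L.
DO = C_s − D = 9.49 − 7.519 = 1.971 mg/L.

DO ≈ 1.97 mg/L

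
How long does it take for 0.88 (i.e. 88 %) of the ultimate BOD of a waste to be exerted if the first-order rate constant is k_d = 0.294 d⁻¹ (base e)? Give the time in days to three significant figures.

t ≈ 7.21 d

y/L₀ = 1 − e^(−k_d t) = 0.88 ⇒ e^(−k_d t) = 0.120
t = −ln(0.120) / 0.294 = 2.120 / 0.294 = 7.212 d.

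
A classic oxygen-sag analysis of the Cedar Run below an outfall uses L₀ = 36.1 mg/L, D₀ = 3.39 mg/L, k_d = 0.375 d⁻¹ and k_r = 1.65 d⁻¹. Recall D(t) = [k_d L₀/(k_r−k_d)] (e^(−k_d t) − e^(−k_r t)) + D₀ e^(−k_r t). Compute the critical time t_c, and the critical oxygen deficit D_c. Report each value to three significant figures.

t_c ≈ 0.860 d; D_c ≈ 5.94 mg/L

At the critical point dD/dt = 0, so k_d L₀ e^(−k_d t) = k_r D. Substituting D(t) from the Streeter–Phelps equation and solving for t gives
t_c = ln[(k_r/k_d)(1 − D₀(k_r−k_d)/(k_d L₀))] / (k_r−k_d).
Here k_r−k_d = 1.275 d⁻¹ and 1 − D₀(k_r−k_d)/(k_d L₀) = 1 − 3.39×1.275/(0.375×36.1) = 0.6807, so
t_c = ln(4.400 × 0.6807) / 1.275 = 1.097 / 1.275 = 0.8604 d.
L(t_c) = L₀ e^(−k_d t_c) = 36.1 × 0.7242 = 26.14 mg/L, and at the critical point k_r D_c = k_d L, so D_c = (0.375/1.65) × 26.14 = 5.942 mg/L.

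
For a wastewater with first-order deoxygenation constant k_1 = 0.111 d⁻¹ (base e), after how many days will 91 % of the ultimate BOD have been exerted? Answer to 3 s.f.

y/L₀ = 1 − e^(−k_1 t) = 0.91 ⇒ e^(−k_1 t) = 0.0900
t = −ln(0.0900) / 0.111 = 2.408 / 0.111 = 21.69 d.

t ≈ 21.7 d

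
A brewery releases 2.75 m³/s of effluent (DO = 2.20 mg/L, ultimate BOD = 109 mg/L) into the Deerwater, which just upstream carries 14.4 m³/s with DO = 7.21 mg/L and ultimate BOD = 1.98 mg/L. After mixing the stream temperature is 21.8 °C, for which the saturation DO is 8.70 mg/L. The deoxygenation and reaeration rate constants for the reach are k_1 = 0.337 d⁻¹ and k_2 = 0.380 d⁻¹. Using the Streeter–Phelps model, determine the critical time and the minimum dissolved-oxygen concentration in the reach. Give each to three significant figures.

Mixed DO = (14.4×7.21 + 2.75×2.20)/(14.4+2.75) = 109.9/17.15 = 6.407 mg/L.
Mixed L₀ = (14.4×1.98 + 2.75×109)/(17.15) = 328.3/17.15 = 19.14 mg/L.
Initial deficit D₀ = C_s − DO₀ = 8.70 − 6.407 = 2.293 mg/L.
t_c = (1/0.04300) ln[(0.380/0.337)(1 − 2.293×0.04300/(0.337×19.14))] = 23.26 × ln(1.110) = 2.434 d.
D_c = (0.337/0.380) × 19.14 × e^(−0.337×2.434) = 0.8868 × 19.14 × 0.4402 = 7.473 mg/L.
Minimum DO = 8.70 − 7.473 = 1.227 mg/L.

t_c ≈ 2.43 d; minimum DO ≈ 1.23 mg/L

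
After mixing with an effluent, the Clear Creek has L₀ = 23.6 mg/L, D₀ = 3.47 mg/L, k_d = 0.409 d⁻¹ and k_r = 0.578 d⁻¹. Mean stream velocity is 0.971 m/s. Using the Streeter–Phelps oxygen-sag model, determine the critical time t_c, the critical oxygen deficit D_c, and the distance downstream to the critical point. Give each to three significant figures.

With k_r/k_d = 1.413 and 1 − D₀(k_r−k_d)/(k_d L₀) = 0.9392,
t_c = ln(1.413 × 0.9392) / (0.578 − 0.409) = ln(1.327) / 0.1690 = 0.2832/0.1690 = 1.676 d.
D_c = (k_d/k_r) L₀ e^(−k_d t_c) = (0.409/0.578) × 23.6 × e^(−0.409×1.676) = 0.7076 × 23.6 × 0.5039 = 8.415 mg/L.
x_c = v t_c = 0.971 m/s × 1.676 d × 86400 s/d = 140600 m ≈ 141 km.

t_c ≈ 1.68 d; D_c ≈ 8.42 mg/L; x_c ≈ 141 km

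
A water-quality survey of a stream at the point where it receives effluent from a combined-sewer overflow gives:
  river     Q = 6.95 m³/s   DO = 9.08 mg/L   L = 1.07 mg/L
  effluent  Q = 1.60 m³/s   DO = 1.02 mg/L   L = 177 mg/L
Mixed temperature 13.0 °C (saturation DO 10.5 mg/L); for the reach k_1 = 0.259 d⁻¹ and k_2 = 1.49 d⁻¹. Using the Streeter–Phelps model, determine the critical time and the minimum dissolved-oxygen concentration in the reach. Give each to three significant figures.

Mixed DO = (6.95×9.08 + 1.60×1.02)/(6.95+1.60) = 64.74/8.550 = 7.572 mg/L.
Mixed L₀ = (6.95×1.07 + 1.60×177)/(8.550) = 290.6/8.550 = 33.99 mg/L.
Initial deficit D₀ = C_s − DO₀ = 10.5 − 7.572 = 2.928 mg/L.
t_c = (1/1.231) ln[(1.49/0.259)(1 − 2.928×1.231/(0.259×33.99))] = 0.8123 × ln(3.397) = 0.9935 d.
D_c = (0.259/1.49) × 33.99 × e^(−0.259×0.9935) = 0.1738 × 33.99 × 0.7731 = 4.568 mg/L.
Minimum DO = 10.5 − 4.568 = 5.932 mg/L.

t_c ≈ 0.994 d; minimum DO ≈ 5.93 mg/L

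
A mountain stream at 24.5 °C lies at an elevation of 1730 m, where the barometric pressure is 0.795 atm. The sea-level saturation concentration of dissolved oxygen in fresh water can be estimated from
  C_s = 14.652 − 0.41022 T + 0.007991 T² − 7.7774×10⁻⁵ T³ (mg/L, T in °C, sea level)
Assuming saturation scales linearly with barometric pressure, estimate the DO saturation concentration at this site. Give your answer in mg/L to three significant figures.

At sea level: C_s = 14.652 − 0.41022×24.5 + 0.007991×24.5² − 7.7774×10⁻⁵×24.5³ = 8.254 mg/L.
Pressure correction: C_s' = 8.254 × 0.795 = 6.562 mg/L.

C_s ≈ 6.56 mg/L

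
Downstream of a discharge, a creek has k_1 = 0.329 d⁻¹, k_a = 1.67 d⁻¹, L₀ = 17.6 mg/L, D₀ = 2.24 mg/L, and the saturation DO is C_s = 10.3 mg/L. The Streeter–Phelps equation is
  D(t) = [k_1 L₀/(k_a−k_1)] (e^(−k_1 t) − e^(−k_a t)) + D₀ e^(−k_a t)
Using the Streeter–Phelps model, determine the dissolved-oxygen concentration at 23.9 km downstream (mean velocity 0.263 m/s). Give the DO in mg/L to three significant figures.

DO ≈ 7.60 mg/L

Travel time t = x/v = 23.9 km / (0.263 m/s) = 23900 m / 0.263 m/s = 90870 s = 1.052 d.
k_1 L₀/(k_a−k_1) = 0.329×17.6/(1.67−0.329) = 5.790/1.341 = 4.318 mg/L.
e^(−k_1 t) = e^(−0.329×1.052) = 0.7075; e^(−k_a t) = e^(−1.67×1.052) = 0.1727.
D = 4.318 × (0.7075 − 0.1727) + 2.24 × 0.1727 = 2.309 + 0.3867 = 2.696 mg/L.
DO = C_s − D = 10.3 − 2.696 = 7.604 mg/L.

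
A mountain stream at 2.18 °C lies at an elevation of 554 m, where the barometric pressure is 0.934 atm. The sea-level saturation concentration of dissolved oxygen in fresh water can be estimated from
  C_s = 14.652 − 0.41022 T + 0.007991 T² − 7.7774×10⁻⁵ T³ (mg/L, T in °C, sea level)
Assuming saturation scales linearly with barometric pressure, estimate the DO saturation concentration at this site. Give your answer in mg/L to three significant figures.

C_s ≈ 12.9 mg/L

At sea level: C_s = 14.652 − 0.41022×2.18 + 0.007991×2.18² − 7.7774×10⁻⁵×2.18³ = 13.79 mg/L.
Pressure correction: C_s' = 13.79 × 0.934 = 12.88 mg/L.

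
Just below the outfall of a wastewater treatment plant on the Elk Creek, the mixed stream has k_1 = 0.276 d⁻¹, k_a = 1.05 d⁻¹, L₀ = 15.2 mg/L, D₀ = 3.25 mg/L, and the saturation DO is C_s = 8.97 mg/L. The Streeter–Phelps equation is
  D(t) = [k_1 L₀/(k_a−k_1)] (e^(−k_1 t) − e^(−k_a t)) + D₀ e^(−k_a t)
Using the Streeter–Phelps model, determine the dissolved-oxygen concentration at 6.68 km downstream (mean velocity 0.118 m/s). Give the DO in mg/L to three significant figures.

DO ≈ 5.54 mg/L

Travel time t = x/v = 6.68 km / (0.118 m/s) = 6680 m / 0.118 m/s = 56610 s = 0.6552 d.
k_1 L₀/(k_a−k_1) = 0.276×15.2/(1.05−0.276) = 4.195/0.7740 = 5.420 mg/L.
e^(−k_1 t) = e^(−0.276×0.6552) = 0.8346; e^(−k_a t) = e^(−1.05×0.6552) = 0.5026.
D = 5.420 × (0.8346 − 0.5026) + 3.25 × 0.5026 = 1.799 + 1.633 = 3.433 mg/L.
DO = C_s − D = 8.97 − 3.433 = 5.537 mg/L.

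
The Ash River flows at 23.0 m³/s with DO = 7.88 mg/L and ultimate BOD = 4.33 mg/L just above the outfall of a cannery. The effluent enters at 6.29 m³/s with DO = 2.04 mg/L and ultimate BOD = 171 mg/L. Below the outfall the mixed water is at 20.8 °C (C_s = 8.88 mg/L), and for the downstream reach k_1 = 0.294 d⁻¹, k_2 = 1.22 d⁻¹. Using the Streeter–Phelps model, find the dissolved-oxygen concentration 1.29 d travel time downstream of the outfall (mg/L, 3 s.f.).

Mixed DO = (23.0×7.88 + 6.29×2.04)/(23.0+6.29) = 194.1/29.29 = 6.626 mg/L.
Mixed L₀ = (23.0×4.33 + 6.29×171)/(29.29) = 1175/29.29 = 40.12 mg/L.
Initial deficit D₀ = C_s − DO₀ = 8.88 − 6.626 = 2.254 mg/L.
D(1.29) = [0.294×40.12/(1.22−0.294)](e^(−0.294×1.29) − e^(−1.22×1.29)) + 2.254 e^(−1.22×1.29)
= 12.74 × (0.6844 − 0.2073) + 2.254 × 0.2073 = 6.545 mg/L.
DO = 8.88 − 6.545 = 2.335 mg/L.

DO ≈ 2.34 mg/L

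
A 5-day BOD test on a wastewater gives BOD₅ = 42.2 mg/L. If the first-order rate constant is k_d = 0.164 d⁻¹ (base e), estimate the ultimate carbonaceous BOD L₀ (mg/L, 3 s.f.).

BOD₅ = L₀(1 − e^(−5k_d)) ⇒ L₀ = BOD₅ / (1 − e^(−5×0.164))
= 42.2 / (1 − 0.4404) = 42.2 / 0.5596 = 75.42 mg/L.

L₀ ≈ 75.4 mg/L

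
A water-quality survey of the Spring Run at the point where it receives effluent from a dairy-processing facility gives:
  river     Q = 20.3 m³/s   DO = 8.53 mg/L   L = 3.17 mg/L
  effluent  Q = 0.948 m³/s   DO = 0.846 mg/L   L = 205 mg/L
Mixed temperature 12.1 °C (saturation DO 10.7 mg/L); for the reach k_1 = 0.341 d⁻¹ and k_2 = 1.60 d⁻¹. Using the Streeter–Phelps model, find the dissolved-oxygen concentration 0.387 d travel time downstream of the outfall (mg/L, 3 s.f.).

DO ≈ 8.23 mg/L

Mixed DO = (20.3×8.53 + 0.948×0.846)/(20.3+0.948) = 174.0/21.25 = 8.187 mg/L.
Mixed L₀ = (20.3×3.17 + 0.948×205)/(21.25) = 258.7/21.25 = 12.17 mg/L.
Initial deficit D₀ = C_s − DO₀ = 10.7 − 8.187 = 2.513 mg/L.
D(0.387) = [0.341×12.17/(1.60−0.341)](e^(−0.341×0.387) − e^(−1.60×0.387)) + 2.513 e^(−1.60×0.387)
= 3.298 × (0.8764 − 0.5384) + 2.513 × 0.5384 = 2.467 mg/L.
DO = 10.7 − 2.467 = 8.233 mg/L.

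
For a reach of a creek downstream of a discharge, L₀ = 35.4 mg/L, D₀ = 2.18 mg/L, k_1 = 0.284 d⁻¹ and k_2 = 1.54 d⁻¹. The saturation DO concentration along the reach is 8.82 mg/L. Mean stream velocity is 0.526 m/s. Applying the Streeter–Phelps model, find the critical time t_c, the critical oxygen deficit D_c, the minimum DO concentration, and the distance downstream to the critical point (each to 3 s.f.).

t_c ≈ 1.09 d; D_c ≈ 4.79 mg/L; min DO ≈ 4.03 mg/L; x_c ≈ 49.7 km

At the critical point dD/dt = 0, so k_1 L₀ e^(−k_1 t) = k_2 D. Substituting D(t) from the Streeter–Phelps equation and solving for t gives
t_c = ln[(k_2/k_1)(1 − D₀(k_2−k_1)/(k_1 L₀))] / (k_2−k_1).
Here k_2−k_1 = 1.256 d⁻¹ and 1 − D₀(k_2−k_1)/(k_1 L₀) = 1 − 2.18×1.256/(0.284×35.4) = 0.7277, so
t_c = ln(5.423 × 0.7277) / 1.256 = 1.373 / 1.256 = 1.093 d.
L(t_c) = L₀ e^(−k_1 t_c) = 35.4 × 0.7332 = 25.95 mg/L, and at the critical point k_2 D_c = k_1 L, so D_c = (0.284/1.54) × 25.95 = 4.786 mg/L.
Minimum DO = C_s − D_c = 8.82 − 4.786 = 4.034 mg/L.
x_c = v t_c = 0.526 m/s × 1.093 d × 86400 s/d = 49670 m ≈ 49.7 km.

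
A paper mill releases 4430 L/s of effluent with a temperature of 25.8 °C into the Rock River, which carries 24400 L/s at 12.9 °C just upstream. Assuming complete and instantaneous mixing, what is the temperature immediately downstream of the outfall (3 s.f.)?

14.9 °C

Flow-weighted mixing: C = (Q_r C_r + Q_w C_w)/(Q_r + Q_w)
= (24400×12.9 + 4430×25.8)/(24400 + 4430) = 429100/28830 = 14.88 °C.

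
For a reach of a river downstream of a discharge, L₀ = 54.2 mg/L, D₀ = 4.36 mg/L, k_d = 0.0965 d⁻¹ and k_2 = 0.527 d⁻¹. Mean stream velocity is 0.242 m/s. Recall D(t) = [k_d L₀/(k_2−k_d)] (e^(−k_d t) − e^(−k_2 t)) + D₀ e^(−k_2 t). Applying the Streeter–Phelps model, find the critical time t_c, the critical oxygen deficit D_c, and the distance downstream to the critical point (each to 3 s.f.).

At the critical point dD/dt = 0, so k_d L₀ e^(−k_d t) = k_2 D. Substituting D(t) from the Streeter–Phelps equation and solving for t gives
t_c = ln[(k_2/k_d)(1 − D₀(k_2−k_d)/(k_d L₀))] / (k_2−k_d).
Here k_2−k_d = 0.4305 d⁻¹ and 1 − D₀(k_2−k_d)/(k_d L₀) = 1 − 4.36×0.4305/(0.0965×54.2) = 0.6411, so
t_c = ln(5.461 × 0.6411) / 0.4305 = 1.253 / 0.4305 = 2.911 d.
D_c = (k_d/k_2) L₀ e^(−k_d t_c) = (0.0965/0.527) × 54.2 × e^(−0.0965×2.911) = 0.1831 × 54.2 × 0.7551 = 7.494 mg/L.
x_c = v t_c = 0.242 m/s × 2.911 d × 86400 s/d = 60860 m ≈ 60.9 km.

t_c ≈ 2.91 d; D_c ≈ 7.49 mg/L; x_c ≈ 60.9 km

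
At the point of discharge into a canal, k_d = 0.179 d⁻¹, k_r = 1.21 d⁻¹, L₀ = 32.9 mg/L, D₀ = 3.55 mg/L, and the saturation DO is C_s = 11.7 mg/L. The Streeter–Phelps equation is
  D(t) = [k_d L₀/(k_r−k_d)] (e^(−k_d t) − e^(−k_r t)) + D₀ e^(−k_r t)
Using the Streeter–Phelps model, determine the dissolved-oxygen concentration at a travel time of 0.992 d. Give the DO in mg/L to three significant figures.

DO ≈ 7.57 mg/L

k_d L₀/(k_r−k_d) = 0.179×32.9/(1.21−0.179) = 5.889/1.031 = 5.712 mg/L.
e^(−k_d t) = e^(−0.179×0.9920) = 0.8373; e^(−k_r t) = e^(−1.21×0.9920) = 0.3011.
D = 5.712 × (0.8373 − 0.3011) + 3.55 × 0.3011 = 3.063 + 1.069 = 4.132 mg/L.
DO = C_s − D = 11.7 − 4.132 = 7.568 mg/L.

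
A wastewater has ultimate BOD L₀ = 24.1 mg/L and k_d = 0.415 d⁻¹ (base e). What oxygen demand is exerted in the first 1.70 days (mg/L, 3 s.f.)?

y_t = L₀(1 − e^(−k_d t)) = 24.1 × (1 − e^(−0.415×1.70))
= 24.1 × (1 − 0.4939) = 24.1 × 0.5061 = 12.20 mg/L.

y ≈ 12.2 mg/L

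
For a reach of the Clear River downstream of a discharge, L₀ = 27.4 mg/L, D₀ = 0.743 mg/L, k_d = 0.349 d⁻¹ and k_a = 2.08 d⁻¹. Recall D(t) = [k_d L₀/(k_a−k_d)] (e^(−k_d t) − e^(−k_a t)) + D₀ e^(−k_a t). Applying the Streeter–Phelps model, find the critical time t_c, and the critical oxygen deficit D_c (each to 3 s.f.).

t_c = [1/(k_a−k_d)] ln[(k_a/k_d)(1 − D₀(k_a−k_d)/(k_d L₀))]
= [1/(2.08−0.349)] ln[(2.08/0.349)(1 − 0.743×1.731/(0.349×27.4))]
= (1/1.731) ln[5.960 × 0.8655] = 0.5777 × ln(5.158) = 0.5777 × 1.641 = 0.9478 d.
L(t_c) = L₀ e^(−k_d t_c) = 27.4 × 0.7184 = 19.68 mg/L, and at the critical point k_a D_c = k_d L, so D_c = (0.349/2.08) × 19.68 = 3.303 mg/L.

t_c ≈ 0.948 d; D_c ≈ 3.30 mg/L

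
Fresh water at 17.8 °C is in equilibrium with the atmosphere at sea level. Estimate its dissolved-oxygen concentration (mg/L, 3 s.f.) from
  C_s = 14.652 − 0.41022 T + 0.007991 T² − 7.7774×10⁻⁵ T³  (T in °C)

C_s = 14.652 − 0.41022×17.8 + 0.007991×17.8² − 7.7774×10⁻⁵×17.8³ = 9.443 mg/L.

C_s ≈ 9.44 mg/L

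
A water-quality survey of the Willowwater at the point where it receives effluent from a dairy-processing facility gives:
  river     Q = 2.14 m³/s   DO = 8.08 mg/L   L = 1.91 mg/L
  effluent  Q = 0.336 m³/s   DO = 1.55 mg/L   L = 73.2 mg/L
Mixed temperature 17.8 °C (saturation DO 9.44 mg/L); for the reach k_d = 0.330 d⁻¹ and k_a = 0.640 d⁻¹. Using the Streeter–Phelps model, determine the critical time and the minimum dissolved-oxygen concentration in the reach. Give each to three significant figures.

Mixed DO = (2.14×8.08 + 0.336×1.55)/(2.14+0.336) = 17.81/2.476 = 7.194 mg/L.
Mixed L₀ = (2.14×1.91 + 0.336×73.2)/(2.476) = 28.68/2.476 = 11.58 mg/L.
Initial deficit D₀ = C_s − DO₀ = 9.44 − 7.194 = 2.246 mg/L.
t_c = (1/0.3100) ln[(0.640/0.330)(1 − 2.246×0.3100/(0.330×11.58))] = 3.226 × ln(1.586) = 1.488 d.
D_c = (0.330/0.640) × 11.58 × e^(−0.330×1.488) = 0.5156 × 11.58 × 0.6120 = 3.655 mg/L.
Minimum DO = 9.44 − 3.655 = 5.785 mg/L.

t_c ≈ 1.49 d; minimum DO ≈ 5.78 mg/L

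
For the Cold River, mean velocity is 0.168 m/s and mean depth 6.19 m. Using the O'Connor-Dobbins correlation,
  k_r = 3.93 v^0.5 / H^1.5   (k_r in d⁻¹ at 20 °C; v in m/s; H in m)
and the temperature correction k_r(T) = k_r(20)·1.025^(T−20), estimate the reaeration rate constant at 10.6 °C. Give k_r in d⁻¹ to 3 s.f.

k_r(20) = 3.93 × 0.168^0.5 / 6.19^1.5 = 3.93 × 0.4099 / 15.40 = 0.1046 d⁻¹.
k_r(10.6) = 0.1046 × 1.025^(10.6−20) = 0.1046 × 0.7929 = 0.08293 d⁻¹.

k_r ≈ 0.0829 d⁻¹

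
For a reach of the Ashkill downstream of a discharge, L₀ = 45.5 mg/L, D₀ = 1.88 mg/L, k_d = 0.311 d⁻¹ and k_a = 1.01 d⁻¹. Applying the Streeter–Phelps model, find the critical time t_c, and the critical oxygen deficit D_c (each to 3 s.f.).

t_c = [1/(k_a−k_d)] ln[(k_a/k_d)(1 − D₀(k_a−k_d)/(k_d L₀))]
= [1/(1.01−0.311)] ln[(1.01/0.311)(1 − 1.88×0.6990/(0.311×45.5))]
= (1/0.6990) ln[3.248 × 0.9071] = 1.431 × ln(2.946) = 1.431 × 1.080 = 1.546 d.
D_c = (k_d/k_a) L₀ e^(−k_d t_c) = (0.311/1.01) × 45.5 × e^(−0.311×1.546) = 0.3079 × 45.5 × 0.6183 = 8.663 mg/L.

t_c ≈ 1.55 d; D_c ≈ 8.66 mg/L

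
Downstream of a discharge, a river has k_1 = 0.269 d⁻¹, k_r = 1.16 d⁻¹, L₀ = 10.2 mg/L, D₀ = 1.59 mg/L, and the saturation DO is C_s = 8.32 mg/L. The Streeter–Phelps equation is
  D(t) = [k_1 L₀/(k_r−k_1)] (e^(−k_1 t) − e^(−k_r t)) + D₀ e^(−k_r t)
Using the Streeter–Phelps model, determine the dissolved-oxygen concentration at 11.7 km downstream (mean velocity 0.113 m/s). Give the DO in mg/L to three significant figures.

Travel time t = x/v = 11.7 km / (0.113 m/s) = 11700 m / 0.113 m/s = 103500 s = 1.198 d.
k_1 L₀/(k_r−k_1) = 0.269×10.2/(1.16−0.269) = 2.744/0.8910 = 3.079 mg/L.
e^(−k_1 t) = e^(−0.269×1.198) = 0.7244; e^(−k_r t) = e^(−1.16×1.198) = 0.2490.
D = 3.079 × (0.7244 − 0.2490) + 1.59 × 0.2490 = 1.464 + 0.3960 = 1.860 mg/L.
DO = C_s − D = 8.32 − 1.860 = 6.460 mg/L.

DO ≈ 6.46 mg/L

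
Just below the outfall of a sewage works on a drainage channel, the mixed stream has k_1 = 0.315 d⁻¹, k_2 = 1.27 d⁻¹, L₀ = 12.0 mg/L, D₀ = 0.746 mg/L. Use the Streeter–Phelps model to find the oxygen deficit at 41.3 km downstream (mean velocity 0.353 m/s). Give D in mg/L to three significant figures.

D ≈ 2.01 mg/L

Travel time t = x/v = 41.3 km / (0.353 m/s) = 41300 m / 0.353 m/s = 117000 s = 1.354 d.
k_1 L₀/(k_2−k_1) = 0.315×12.0/(1.27−0.315) = 3.780/0.9550 = 3.958 mg/L.
e^(−k_1 t) = e^(−0.315×1.354) = 0.6528; e^(−k_2 t) = e^(−1.27×1.354) = 0.1791.
D = 3.958 × (0.6528 − 0.1791) + 0.746 × 0.1791 = 1.875 + 0.1336 = 2.008 mg/L.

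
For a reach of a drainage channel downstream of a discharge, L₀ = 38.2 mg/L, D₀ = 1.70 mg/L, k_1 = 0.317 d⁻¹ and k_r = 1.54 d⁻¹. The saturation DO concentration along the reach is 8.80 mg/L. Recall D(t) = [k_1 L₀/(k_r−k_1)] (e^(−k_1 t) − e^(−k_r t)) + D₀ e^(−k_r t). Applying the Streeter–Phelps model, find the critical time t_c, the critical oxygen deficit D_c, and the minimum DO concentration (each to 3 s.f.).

t_c ≈ 1.14 d; D_c ≈ 5.48 mg/L; min DO ≈ 3.32 mg/L

At the critical point dD/dt = 0, so k_1 L₀ e^(−k_1 t) = k_r D. Substituting D(t) from the Streeter–Phelps equation and solving for t gives
t_c = ln[(k_r/k_1)(1 − D₀(k_r−k_1)/(k_1 L₀))] / (k_r−k_1).
Here k_r−k_1 = 1.223 d⁻¹ and 1 − D₀(k_r−k_1)/(k_1 L₀) = 1 − 1.70×1.223/(0.317×38.2) = 0.8283, so
t_c = ln(4.858 × 0.8283) / 1.223 = 1.392 / 1.223 = 1.138 d.
L(t_c) = L₀ e^(−k_1 t_c) = 38.2 × 0.6971 = 26.63 mg/L, and at the critical point k_r D_c = k_1 L, so D_c = (0.317/1.54) × 26.63 = 5.481 mg/L.
Minimum DO = C_s − D_c = 8.80 − 5.481 = 3.319 mg/L.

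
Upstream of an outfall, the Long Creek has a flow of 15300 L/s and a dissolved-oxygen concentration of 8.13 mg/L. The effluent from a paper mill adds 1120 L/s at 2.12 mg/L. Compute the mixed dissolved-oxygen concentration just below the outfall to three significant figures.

Flow-weighted mixing: C = (Q_r C_r + Q_w C_w)/(Q_r + Q_w)
= (15300×8.13 + 1120×2.12)/(15300 + 1120) = 126800/16420 = 7.720 mg/L.

7.72 mg/L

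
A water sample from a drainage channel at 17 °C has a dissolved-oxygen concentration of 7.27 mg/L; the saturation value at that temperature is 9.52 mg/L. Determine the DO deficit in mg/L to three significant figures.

D = C_s − C = 9.52 − 7.27 = 2.25 mg/L.

D ≈ 2.25 mg/L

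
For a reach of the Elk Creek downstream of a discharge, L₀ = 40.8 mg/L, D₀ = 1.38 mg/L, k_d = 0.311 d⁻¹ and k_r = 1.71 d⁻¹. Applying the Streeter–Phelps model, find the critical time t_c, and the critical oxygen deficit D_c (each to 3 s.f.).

At the critical point dD/dt = 0, so k_d L₀ e^(−k_d t) = k_r D. Substituting D(t) from the Streeter–Phelps equation and solving for t gives
t_c = ln[(k_r/k_d)(1 − D₀(k_r−k_d)/(k_d L₀))] / (k_r−k_d).
Here k_r−k_d = 1.399 d⁻¹ and 1 − D₀(k_r−k_d)/(k_d L₀) = 1 − 1.38×1.399/(0.311×40.8) = 0.8478, so
t_c = ln(5.498 × 0.8478) / 1.399 = 1.539 / 1.399 = 1.100 d.
L(t_c) = L₀ e^(−k_d t_c) = 40.8 × 0.7102 = 28.98 mg/L, and at the critical point k_r D_c = k_d L, so D_c = (0.311/1.71) × 28.98 = 5.270 mg/L.

t_c ≈ 1.10 d; D_c ≈ 5.27 mg/L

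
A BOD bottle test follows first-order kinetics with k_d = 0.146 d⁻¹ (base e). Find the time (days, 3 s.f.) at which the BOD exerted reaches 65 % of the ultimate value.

t ≈ 7.19 d

y/L₀ = 1 − e^(−k_d t) = 0.65 ⇒ e^(−k_d t) = 0.350
t = −ln(0.350) / 0.146 = 1.050 / 0.146 = 7.191 d.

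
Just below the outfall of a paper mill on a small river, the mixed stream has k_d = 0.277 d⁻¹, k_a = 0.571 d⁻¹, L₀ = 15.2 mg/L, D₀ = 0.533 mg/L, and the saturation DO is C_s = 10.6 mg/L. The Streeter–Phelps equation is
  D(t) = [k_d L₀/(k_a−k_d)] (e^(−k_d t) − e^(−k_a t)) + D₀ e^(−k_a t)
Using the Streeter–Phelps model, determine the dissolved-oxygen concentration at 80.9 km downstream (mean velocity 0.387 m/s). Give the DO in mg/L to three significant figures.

DO ≈ 6.74 mg/L

Travel time t = x/v = 80.9 km / (0.387 m/s) = 80900 m / 0.387 m/s = 209000 s = 2.419 d.
k_d L₀/(k_a−k_d) = 0.277×15.2/(0.571−0.277) = 4.210/0.2940 = 14.32 mg/L.
e^(−k_d t) = e^(−0.277×2.419) = 0.5116; e^(−k_a t) = e^(−0.571×2.419) = 0.2512.
D = 14.32 × (0.5116 − 0.2512) + 0.533 × 0.2512 = 3.729 + 0.1339 = 3.863 mg/L.
DO = C_s − D = 10.6 − 3.863 = 6.737 mg/L.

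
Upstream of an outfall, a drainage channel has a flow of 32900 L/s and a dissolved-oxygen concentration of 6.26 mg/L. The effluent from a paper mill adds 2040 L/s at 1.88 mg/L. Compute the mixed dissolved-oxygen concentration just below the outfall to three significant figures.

6.00 mg/L

Flow-weighted mixing: C = (Q_r C_r + Q_w C_w)/(Q_r + Q_w)
= (32900×6.26 + 2040×1.88)/(32900 + 2040) = 209800/34940 = 6.004 mg/L.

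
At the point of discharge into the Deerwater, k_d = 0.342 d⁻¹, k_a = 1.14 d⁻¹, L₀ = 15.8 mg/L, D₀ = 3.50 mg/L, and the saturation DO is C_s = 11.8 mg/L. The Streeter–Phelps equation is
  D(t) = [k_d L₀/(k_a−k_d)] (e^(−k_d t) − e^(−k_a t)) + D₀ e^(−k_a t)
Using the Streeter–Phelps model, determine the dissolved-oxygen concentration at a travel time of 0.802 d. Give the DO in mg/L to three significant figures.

k_d L₀/(k_a−k_d) = 0.342×15.8/(1.14−0.342) = 5.404/0.7980 = 6.771 mg/L.
e^(−k_d t) = e^(−0.342×0.8020) = 0.7601; e^(−k_a t) = e^(−1.14×0.8020) = 0.4008.
D = 6.771 × (0.7601 − 0.4008) + 3.50 × 0.4008 = 2.433 + 1.403 = 3.836 mg/L.
DO = C_s − D = 11.8 − 3.836 = 7.964 mg/L.

DO ≈ 7.96 mg/L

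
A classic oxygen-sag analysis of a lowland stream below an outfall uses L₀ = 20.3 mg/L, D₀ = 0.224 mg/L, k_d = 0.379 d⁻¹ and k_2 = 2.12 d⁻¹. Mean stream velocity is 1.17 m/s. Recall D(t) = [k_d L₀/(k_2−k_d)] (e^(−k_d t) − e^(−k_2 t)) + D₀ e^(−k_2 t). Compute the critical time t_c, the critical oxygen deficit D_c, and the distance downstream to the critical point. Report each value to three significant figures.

t_c = [1/(k_2−k_d)] ln[(k_2/k_d)(1 − D₀(k_2−k_d)/(k_d L₀))]
= [1/(2.12−0.379)] ln[(2.12/0.379)(1 − 0.224×1.741/(0.379×20.3))]
= (1/1.741) ln[5.594 × 0.9493] = 0.5744 × ln(5.310) = 0.5744 × 1.670 = 0.9590 d.
D_c = (k_d/k_2) L₀ e^(−k_d t_c) = (0.379/2.12) × 20.3 × e^(−0.379×0.9590) = 0.1788 × 20.3 × 0.6953 = 2.523 mg/L.
x_c = v t_c = 1.17 m/s × 0.9590 d × 86400 s/d = 96940 m ≈ 96.9 km.

t_c ≈ 0.959 d; D_c ≈ 2.52 mg/L; x_c ≈ 96.9 km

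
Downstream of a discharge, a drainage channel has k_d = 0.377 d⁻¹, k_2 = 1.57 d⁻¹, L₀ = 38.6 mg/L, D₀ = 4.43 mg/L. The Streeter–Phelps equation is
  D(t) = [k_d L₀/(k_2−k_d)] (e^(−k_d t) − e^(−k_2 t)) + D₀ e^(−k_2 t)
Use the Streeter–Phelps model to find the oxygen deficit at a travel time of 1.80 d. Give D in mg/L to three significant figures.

k_d L₀/(k_2−k_d) = 0.377×38.6/(1.57−0.377) = 14.55/1.193 = 12.20 mg/L.
e^(−k_d t) = e^(−0.377×1.800) = 0.5073; e^(−k_2 t) = e^(−1.57×1.800) = 0.05925.
D = 12.20 × (0.5073 − 0.05925) + 4.43 × 0.05925 = 5.466 + 0.2625 = 5.728 mg/L.

D ≈ 5.73 mg/L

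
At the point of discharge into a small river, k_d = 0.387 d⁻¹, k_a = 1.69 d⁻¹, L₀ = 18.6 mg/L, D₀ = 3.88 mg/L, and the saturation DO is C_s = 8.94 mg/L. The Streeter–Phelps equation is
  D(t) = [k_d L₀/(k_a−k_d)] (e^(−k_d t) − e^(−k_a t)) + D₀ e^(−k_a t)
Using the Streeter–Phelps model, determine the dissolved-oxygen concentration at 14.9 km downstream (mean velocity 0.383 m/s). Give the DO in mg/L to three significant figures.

Travel time t = x/v = 14.9 km / (0.383 m/s) = 14900 m / 0.383 m/s = 38900 s = 0.4503 d.
k_d L₀/(k_a−k_d) = 0.387×18.6/(1.69−0.387) = 7.198/1.303 = 5.524 mg/L.
e^(−k_d t) = e^(−0.387×0.4503) = 0.8401; e^(−k_a t) = e^(−1.69×0.4503) = 0.4672.
D = 5.524 × (0.8401 − 0.4672) + 3.88 × 0.4672 = 2.060 + 1.813 = 3.873 mg/L.
DO = C_s − D = 8.94 − 3.873 = 5.067 mg/L.

DO ≈ 5.07 mg/L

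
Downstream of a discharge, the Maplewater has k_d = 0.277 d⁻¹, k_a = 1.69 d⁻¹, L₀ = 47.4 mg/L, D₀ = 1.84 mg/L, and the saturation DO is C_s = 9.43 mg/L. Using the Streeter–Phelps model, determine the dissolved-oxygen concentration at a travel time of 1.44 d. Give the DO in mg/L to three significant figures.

DO ≈ 3.85 mg/L

k_d L₀/(k_a−k_d) = 0.277×47.4/(1.69−0.277) = 13.13/1.413 = 9.292 mg/L.
e^(−k_d t) = e^(−0.277×1.440) = 0.6711; e^(−k_a t) = e^(−1.69×1.440) = 0.08772.
D = 9.292 × (0.6711 − 0.08772) + 1.84 × 0.08772 = 5.421 + 0.1614 = 5.582 mg/L.
DO = C_s − D = 9.43 − 5.582 = 3.848 mg/L.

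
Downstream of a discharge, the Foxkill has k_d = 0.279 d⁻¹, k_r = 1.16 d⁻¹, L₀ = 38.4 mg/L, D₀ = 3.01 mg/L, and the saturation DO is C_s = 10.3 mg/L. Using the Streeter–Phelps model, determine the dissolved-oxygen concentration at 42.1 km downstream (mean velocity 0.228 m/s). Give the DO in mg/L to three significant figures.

Travel time t = x/v = 42.1 km / (0.228 m/s) = 42100 m / 0.228 m/s = 184600 s = 2.137 d.
k_d L₀/(k_r−k_d) = 0.279×38.4/(1.16−0.279) = 10.71/0.8810 = 12.16 mg/L.
e^(−k_d t) = e^(−0.279×2.137) = 0.5509; e^(−k_r t) = e^(−1.16×2.137) = 0.08382.
D = 12.16 × (0.5509 − 0.08382) + 3.01 × 0.08382 = 5.680 + 0.2523 = 5.932 mg/L.
DO = C_s − D = 10.3 − 5.932 = 4.368 mg/L.

DO ≈ 4.37 mg/L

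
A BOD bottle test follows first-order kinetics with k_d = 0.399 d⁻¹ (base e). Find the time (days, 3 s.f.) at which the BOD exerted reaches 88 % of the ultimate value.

y/L₀ = 1 − e^(−k_d t) = 0.88 ⇒ e^(−k_d t) = 0.120
t = −ln(0.120) / 0.399 = 2.120 / 0.399 = 5.314 d.

t ≈ 5.31 d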